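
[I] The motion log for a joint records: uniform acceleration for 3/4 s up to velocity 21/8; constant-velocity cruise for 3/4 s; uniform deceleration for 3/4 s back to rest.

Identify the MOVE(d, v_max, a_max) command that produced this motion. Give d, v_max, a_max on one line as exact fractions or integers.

a_max = (21/8)/(3/4) = 7/2
d_a = ½·21/8·3/4 = 63/64; d_c = 21/8·3/4 = 63/32
d = 2·63/64 + 63/32 = 63/16
t_c = 3/4 > 0 so v_max = 21/8

d=63/16 v_max=21/8 a_max=7/2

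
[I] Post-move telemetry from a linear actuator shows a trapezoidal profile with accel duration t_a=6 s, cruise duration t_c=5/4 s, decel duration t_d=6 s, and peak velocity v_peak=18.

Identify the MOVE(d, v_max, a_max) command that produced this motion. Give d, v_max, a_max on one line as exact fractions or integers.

a_max = 18/6 = 3
d_a = ½·18·6 = 54; d_c = 18·5/4 = 45/2
d = 2·54 + 45/2 = 261/2
t_c = 5/4 > 0 so v_max = 18

d=261/2 v_max=18 a_max=3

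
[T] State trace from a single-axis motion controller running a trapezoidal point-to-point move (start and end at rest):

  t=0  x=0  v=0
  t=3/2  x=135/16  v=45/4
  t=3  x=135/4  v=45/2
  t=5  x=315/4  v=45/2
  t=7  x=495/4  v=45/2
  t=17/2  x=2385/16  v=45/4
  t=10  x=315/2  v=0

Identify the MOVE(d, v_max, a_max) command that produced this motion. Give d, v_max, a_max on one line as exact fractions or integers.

final state: t=10, x=315/2, v=0 → d = 315/2
a_max = (45/4−0)/(3/2−0) = 15/2
max v = 45/2 over t∈[3,7] → v_max = 45/2
check: 45/2·(3+4) = 315/2 ✓

d=315/2 v_max=45/2 a_max=15/2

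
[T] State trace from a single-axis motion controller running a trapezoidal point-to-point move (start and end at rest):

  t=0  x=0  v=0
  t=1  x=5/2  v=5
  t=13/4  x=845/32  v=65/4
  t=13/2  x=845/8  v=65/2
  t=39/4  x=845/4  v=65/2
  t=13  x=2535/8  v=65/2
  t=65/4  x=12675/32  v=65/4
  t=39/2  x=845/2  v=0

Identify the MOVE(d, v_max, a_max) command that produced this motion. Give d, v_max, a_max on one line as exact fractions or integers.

final state: t=39/2, x=845/2, v=0 → d = 845/2
a_max = (5−0)/(1−0) = 5
max v = 65/2 over t∈[13/2,13] → v_max = 65/2
check: 65/2·(13/2+13/2) = 845/2 ✓

d=845/2 v_max=65/2 a_max=5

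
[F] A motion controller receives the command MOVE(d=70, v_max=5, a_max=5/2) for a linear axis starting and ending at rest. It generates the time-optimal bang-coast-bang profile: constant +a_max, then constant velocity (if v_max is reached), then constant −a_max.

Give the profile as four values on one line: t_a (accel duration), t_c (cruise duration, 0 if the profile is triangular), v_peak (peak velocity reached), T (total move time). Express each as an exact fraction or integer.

(v_max)²/a_max = 5²/(5/2) = 10
70 ≥ 10 ⇒ cruise phase
t_a = 5/(5/2) = 2; v_peak = 5
d_cruise = 70 − 10 = 60; t_c = 60/5 = 12
T = 2·2 + 12 = 16

t_a=2 t_c=12 v_peak=5 T=16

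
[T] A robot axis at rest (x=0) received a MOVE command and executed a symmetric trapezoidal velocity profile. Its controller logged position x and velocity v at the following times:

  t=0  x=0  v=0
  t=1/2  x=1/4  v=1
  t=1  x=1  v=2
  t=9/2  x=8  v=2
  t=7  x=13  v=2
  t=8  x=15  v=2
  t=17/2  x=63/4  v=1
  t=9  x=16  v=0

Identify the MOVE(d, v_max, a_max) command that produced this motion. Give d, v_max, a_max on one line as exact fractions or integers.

d=16 v_max=2 a_max=2

final state: t=9, x=16, v=0 → d = 16
a_max = (1−0)/(1/2−0) = 2
max v = 2 over t∈[1,8] → v_max = 2
check: 2·(1+7) = 16 ✓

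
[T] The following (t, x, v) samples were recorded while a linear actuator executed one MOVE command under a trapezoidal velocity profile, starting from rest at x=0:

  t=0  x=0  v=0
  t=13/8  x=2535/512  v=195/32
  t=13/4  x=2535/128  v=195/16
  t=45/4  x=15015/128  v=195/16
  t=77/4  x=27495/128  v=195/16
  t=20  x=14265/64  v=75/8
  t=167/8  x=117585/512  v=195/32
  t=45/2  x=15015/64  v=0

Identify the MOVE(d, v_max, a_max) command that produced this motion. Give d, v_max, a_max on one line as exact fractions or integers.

d=15015/64 v_max=195/16 a_max=15/4

final state: t=45/2, x=15015/64, v=0 → d = 15015/64
a_max = (195/32−0)/(13/8−0) = 15/4
max v = 195/16 over t∈[13/4,77/4] → v_max = 195/16
check: 195/16·(13/4+16) = 15015/64 ✓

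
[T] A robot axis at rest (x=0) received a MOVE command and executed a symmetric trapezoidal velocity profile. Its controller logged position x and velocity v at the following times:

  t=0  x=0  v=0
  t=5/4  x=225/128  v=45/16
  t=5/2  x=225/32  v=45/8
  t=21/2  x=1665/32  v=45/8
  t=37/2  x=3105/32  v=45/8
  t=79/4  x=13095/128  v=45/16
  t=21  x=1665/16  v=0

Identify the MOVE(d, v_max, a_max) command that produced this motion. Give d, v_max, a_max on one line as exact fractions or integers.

d=1665/16 v_max=45/8 a_max=9/4

final state: t=21, x=1665/16, v=0 → d = 1665/16
a_max = (45/16−0)/(5/4−0) = 9/4
max v = 45/8 over t∈[5/2,37/2] → v_max = 45/8
check: 45/8·(5/2+16) = 1665/16 ✓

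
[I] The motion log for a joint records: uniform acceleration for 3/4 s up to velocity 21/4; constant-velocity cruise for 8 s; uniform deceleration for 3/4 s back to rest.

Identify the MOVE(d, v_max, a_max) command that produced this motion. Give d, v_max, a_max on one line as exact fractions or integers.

d=735/16 v_max=21/4 a_max=7

a_max = (21/4)/(3/4) = 7
d_a = ½·21/4·3/4 = 63/32; d_c = 21/4·8 = 42
d = 2·63/32 + 42 = 735/16
t_c = 8 > 0 so v_max = 21/4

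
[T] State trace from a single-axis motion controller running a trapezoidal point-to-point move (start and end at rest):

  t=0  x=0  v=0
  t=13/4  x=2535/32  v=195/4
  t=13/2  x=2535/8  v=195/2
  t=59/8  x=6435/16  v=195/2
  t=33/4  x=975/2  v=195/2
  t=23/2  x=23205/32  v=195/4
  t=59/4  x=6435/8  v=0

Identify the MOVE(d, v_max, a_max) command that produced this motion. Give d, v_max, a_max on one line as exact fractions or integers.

d=6435/8 v_max=195/2 a_max=15

final state: t=59/4, x=6435/8, v=0 → d = 6435/8
a_max = (195/4−0)/(13/4−0) = 15
max v = 195/2 over t∈[13/2,33/4] → v_max = 195/2
check: 195/2·(13/2+7/4) = 6435/8 ✓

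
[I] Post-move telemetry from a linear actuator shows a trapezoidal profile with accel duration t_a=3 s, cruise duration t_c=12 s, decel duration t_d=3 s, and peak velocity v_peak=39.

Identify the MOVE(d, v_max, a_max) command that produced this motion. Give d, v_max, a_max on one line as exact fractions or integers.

d=585 v_max=39 a_max=13

a_max = 39/3 = 13
d_a = ½·39·3 = 117/2; d_c = 39·12 = 468
d = 2·117/2 + 468 = 585
t_c = 12 > 0 so v_max = 39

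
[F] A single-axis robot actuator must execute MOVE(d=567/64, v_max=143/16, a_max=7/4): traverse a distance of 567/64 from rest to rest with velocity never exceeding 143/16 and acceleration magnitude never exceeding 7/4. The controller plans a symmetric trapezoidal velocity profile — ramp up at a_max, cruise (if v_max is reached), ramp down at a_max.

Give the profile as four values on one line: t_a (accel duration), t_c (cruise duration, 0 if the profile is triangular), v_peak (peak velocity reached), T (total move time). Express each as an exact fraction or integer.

(v_max)²/a_max = (143/16)²/(7/4) = 20449/448
567/64 < 20449/448 → triangular
v_peak = √(567/64·7/4) = √(3969/256) = 63/16
t_a = (63/16)/(7/4) = 9/4; t_c = 0
T = 2·9/4 = 9/2

t_a=9/4 t_c=0 v_peak=63/16 T=9/2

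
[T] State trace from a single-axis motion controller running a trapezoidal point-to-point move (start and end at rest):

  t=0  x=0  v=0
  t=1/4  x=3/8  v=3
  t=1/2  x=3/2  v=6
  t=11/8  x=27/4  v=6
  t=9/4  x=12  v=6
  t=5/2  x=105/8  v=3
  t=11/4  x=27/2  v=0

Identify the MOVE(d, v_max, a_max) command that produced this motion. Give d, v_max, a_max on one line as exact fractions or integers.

d=27/2 v_max=6 a_max=12

final state: t=11/4, x=27/2, v=0 → d = 27/2
a_max = (3−0)/(1/4−0) = 12
max v = 6 over t∈[1/2,9/4] → v_max = 6
check: 6·(1/2+7/4) = 27/2 ✓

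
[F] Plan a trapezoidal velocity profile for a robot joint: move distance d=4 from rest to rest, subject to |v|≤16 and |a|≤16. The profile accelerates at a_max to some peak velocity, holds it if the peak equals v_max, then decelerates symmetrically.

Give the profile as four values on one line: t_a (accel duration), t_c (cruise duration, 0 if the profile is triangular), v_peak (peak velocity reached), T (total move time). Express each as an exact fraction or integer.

t_a=1/2 t_c=0 v_peak=8 T=1

vₘ²/aₘ = 16²/16 = 16
4 < 16 → triangular
v_peak = √(4·16) = √64 = 8
t_a = 8/16 = 1/2; t_c = 0
T = 2·1/2 = 1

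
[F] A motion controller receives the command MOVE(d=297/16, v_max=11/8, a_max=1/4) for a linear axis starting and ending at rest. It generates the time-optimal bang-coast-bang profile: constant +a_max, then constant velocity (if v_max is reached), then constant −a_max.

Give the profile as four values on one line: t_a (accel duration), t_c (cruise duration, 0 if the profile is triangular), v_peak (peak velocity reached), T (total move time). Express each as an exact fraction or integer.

t_a=11/2 t_c=8 v_peak=11/8 T=19

v_max²/a_max = (11/8)²/(1/4) = 121/16
297/16 ≥ 121/16 ⇒ cruise phase
t_a = (11/8)/(1/4) = 11/2; v_peak = 11/8
d_cruise = 297/16 − 121/16 = 11; t_c = 11/(11/8) = 8
T = 2·11/2 + 8 = 19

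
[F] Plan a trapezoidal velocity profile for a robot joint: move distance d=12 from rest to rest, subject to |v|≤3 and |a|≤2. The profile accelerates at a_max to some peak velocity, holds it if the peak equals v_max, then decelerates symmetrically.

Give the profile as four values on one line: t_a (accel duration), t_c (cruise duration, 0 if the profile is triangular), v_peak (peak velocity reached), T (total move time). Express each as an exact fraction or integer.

t_a=3/2 t_c=5/2 v_peak=3 T=11/2

(v_max)²/a_max = 3²/2 = 9/2
12 ≥ 9/2 ⇒ cruise phase
t_a = 3/2; v_peak = 3
d_cruise = 12 − 9/2 = 15/2; t_c = (15/2)/3 = 5/2
T = 2·3/2 + 5/2 = 11/2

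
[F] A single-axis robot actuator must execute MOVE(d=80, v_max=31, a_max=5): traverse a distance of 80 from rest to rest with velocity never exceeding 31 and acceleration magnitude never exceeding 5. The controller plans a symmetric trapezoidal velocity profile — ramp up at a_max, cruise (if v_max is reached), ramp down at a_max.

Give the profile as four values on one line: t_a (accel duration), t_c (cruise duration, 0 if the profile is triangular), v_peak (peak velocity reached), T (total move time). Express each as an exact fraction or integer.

t_a=4 t_c=0 v_peak=20 T=8

vₘ²/aₘ = 31²/5 = 961/5
80 < 961/5 → triangular
v_peak = √(80·5) = √400 = 20
t_a = 20/5 = 4; t_c = 0
T = 2·4 = 8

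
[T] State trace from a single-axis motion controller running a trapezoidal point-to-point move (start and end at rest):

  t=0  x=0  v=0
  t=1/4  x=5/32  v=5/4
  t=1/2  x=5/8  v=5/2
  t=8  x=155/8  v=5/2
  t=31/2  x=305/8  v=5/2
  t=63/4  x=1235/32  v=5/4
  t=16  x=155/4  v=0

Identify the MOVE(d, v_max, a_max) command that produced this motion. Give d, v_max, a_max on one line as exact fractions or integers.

d=155/4 v_max=5/2 a_max=5

final state: t=16, x=155/4, v=0 → d = 155/4
a_max = (5/4−0)/(1/4−0) = 5
max v = 5/2 over t∈[1/2,31/2] → v_max = 5/2
check: 5/2·(1/2+15) = 155/4 ✓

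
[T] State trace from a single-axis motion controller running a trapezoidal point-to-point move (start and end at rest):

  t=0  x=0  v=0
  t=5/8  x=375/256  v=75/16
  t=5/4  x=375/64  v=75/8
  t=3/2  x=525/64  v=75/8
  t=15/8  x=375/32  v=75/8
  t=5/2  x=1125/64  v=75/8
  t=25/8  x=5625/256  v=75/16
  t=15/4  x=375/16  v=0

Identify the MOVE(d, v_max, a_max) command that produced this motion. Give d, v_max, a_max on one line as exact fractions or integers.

d=375/16 v_max=75/8 a_max=15/2

final state: t=15/4, x=375/16, v=0 → d = 375/16
a_max = (75/16−0)/(5/8−0) = 15/2
max v = 75/8 over t∈[5/4,5/2] → v_max = 75/8
check: 75/8·(5/4+5/4) = 375/16 ✓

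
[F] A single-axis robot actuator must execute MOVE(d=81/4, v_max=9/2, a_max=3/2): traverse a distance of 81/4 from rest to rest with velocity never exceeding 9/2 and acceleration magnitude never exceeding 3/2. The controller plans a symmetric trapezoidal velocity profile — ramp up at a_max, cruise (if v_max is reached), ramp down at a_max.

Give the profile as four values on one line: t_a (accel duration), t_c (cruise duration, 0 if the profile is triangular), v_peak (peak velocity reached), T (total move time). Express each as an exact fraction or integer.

t_a=3 t_c=3/2 v_peak=9/2 T=15/2

(v_max)²/a_max = (9/2)²/(3/2) = 27/2
81/4 ≥ 27/2 → trapezoidal
t_a = (9/2)/(3/2) = 3; v_peak = 9/2
d_cruise = 81/4 − 27/2 = 27/4; t_c = (27/4)/(9/2) = 3/2
T = 2·3 + 3/2 = 15/2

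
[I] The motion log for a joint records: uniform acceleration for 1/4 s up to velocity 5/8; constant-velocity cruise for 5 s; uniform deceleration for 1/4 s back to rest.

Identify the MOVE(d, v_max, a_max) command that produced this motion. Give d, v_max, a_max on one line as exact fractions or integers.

a_max = (5/8)/(1/4) = 5/2
d_a = ½·5/8·1/4 = 5/64; d_c = 5/8·5 = 25/8
d = 2·5/64 + 25/8 = 105/32
t_c = 5 > 0 → v_max = v_peak = 5/8

d=105/32 v_max=5/8 a_max=5/2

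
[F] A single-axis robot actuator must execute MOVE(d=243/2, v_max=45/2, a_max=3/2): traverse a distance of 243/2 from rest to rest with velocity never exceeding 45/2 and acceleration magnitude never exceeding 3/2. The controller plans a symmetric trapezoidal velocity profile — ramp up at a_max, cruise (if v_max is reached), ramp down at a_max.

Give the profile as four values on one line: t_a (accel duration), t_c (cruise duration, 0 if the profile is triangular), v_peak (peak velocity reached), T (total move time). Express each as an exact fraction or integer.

v_max²/a_max = (45/2)²/(3/2) = 675/2
243/2 < 675/2 so t_c = 0
v_peak = √(243/2·3/2) = √(729/4) = 27/2
t_a = (27/2)/(3/2) = 9; t_c = 0
T = 2·9 = 18

t_a=9 t_c=0 v_peak=27/2 T=18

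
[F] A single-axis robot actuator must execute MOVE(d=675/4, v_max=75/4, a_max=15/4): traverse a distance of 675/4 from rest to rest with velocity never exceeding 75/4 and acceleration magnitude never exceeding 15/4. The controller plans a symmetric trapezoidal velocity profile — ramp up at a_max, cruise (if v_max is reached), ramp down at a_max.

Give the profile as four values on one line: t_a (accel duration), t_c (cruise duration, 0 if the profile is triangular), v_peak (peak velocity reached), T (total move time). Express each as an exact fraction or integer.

t_a=5 t_c=4 v_peak=75/4 T=14

vₘ²/aₘ = (75/4)²/(15/4) = 375/4
675/4 ≥ 375/4 → trapezoidal
t_a = (75/4)/(15/4) = 5; v_peak = 75/4
d_cruise = 675/4 − 375/4 = 75; t_c = 75/(75/4) = 4
T = 2·5 + 4 = 14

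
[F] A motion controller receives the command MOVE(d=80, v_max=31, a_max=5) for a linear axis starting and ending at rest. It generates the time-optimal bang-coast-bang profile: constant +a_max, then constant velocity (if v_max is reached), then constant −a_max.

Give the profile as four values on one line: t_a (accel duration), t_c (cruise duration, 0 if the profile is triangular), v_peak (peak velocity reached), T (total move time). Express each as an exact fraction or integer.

t_a=4 t_c=0 v_peak=20 T=8

(v_max)²/a_max = 31²/5 = 961/5
80 < 961/5 so t_c = 0
v_peak = √(80·5) = √400 = 20
t_a = 20/5 = 4; t_c = 0
T = 2·4 = 8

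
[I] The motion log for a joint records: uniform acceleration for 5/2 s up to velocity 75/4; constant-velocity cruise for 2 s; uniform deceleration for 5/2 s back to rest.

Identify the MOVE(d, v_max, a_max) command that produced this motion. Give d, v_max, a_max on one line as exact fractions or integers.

d=675/8 v_max=75/4 a_max=15/2

a_max = (75/4)/(5/2) = 15/2
d_a = ½·75/4·5/2 = 375/16; d_c = 75/4·2 = 75/2
d = 2·375/16 + 75/2 = 675/8
t_c = 2 > 0 ⇒ limit active, v_max = 75/4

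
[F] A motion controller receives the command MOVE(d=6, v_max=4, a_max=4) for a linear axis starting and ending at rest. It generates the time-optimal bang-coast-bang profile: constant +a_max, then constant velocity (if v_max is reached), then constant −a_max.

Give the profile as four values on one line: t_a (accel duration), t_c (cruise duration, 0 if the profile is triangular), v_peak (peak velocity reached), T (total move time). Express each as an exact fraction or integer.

t_a=1 t_c=1/2 v_peak=4 T=5/2

v_max²/a_max = 4²/4 = 4
6 ≥ 4 so v_max reached
t_a = 4/4 = 1; v_peak = 4
d_cruise = 6 − 4 = 2; t_c = 2/4 = 1/2
T = 2·1 + 1/2 = 5/2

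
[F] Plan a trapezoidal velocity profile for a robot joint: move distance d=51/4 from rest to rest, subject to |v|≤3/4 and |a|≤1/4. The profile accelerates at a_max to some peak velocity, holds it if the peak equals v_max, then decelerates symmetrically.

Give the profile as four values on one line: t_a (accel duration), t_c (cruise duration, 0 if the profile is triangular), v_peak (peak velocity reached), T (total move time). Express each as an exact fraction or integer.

(v_max)²/a_max = (3/4)²/(1/4) = 9/4
51/4 ≥ 9/4 → trapezoidal
t_a = (3/4)/(1/4) = 3; v_peak = 3/4
d_cruise = 51/4 − 9/4 = 21/2; t_c = (21/2)/(3/4) = 14
T = 2·3 + 14 = 20

t_a=3 t_c=14 v_peak=3/4 T=20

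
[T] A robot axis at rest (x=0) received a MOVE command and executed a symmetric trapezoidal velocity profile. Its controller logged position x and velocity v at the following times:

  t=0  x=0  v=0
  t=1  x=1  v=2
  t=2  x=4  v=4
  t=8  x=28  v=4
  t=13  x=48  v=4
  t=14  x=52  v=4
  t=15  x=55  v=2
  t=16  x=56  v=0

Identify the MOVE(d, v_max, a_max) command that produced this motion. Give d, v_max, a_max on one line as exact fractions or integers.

final state: t=16, x=56, v=0 → d = 56
a_max = (2−0)/(1−0) = 2
max v = 4 over t∈[2,14] → v_max = 4
check: 4·(2+12) = 56 ✓

d=56 v_max=4 a_max=2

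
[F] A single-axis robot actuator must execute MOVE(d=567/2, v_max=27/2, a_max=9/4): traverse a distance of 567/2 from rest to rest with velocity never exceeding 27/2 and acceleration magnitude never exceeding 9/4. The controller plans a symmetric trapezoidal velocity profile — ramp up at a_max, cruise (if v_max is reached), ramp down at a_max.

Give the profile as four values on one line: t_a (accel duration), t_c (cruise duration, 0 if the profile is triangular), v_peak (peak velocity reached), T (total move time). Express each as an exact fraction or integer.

t_a=6 t_c=15 v_peak=27/2 T=27

(v_max)²/a_max = (27/2)²/(9/4) = 81
567/2 ≥ 81 → trapezoidal
t_a = (27/2)/(9/4) = 6; v_peak = 27/2
d_cruise = 567/2 − 81 = 405/2; t_c = (405/2)/(27/2) = 15
T = 2·6 + 15 = 27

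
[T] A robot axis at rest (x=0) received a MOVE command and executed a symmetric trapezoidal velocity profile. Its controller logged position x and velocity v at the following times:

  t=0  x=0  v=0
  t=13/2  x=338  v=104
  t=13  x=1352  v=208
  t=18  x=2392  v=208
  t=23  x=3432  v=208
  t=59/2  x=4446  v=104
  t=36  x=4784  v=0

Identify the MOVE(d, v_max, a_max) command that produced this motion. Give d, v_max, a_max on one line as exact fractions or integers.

final state: t=36, x=4784, v=0 → d = 4784
a_max = (104−0)/(13/2−0) = 16
max v = 208 over t∈[13,23] → v_max = 208
check: 208·(13+10) = 4784 ✓

d=4784 v_max=208 a_max=16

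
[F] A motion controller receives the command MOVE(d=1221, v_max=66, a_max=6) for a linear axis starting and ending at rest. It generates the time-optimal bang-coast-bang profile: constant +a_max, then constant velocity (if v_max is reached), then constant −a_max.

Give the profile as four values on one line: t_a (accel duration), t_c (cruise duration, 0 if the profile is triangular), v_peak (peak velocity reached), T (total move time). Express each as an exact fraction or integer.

v_max²/a_max = 66²/6 = 726
1221 ≥ 726 ⇒ cruise phase
t_a = 66/6 = 11; v_peak = 66
d_cruise = 1221 − 726 = 495; t_c = 495/66 = 15/2
T = 2·11 + 15/2 = 59/2

t_a=11 t_c=15/2 v_peak=66 T=59/2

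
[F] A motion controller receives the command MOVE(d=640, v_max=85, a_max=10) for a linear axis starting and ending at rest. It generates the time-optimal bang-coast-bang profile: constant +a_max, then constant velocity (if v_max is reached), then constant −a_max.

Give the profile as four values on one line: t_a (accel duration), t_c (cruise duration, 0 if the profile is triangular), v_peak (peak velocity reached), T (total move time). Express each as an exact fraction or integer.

v_max²/a_max = 85²/10 = 1445/2
640 < 1445/2 → triangular
v_peak = √(640·10) = √6400 = 80
t_a = 80/10 = 8; t_c = 0
T = 2·8 = 16

t_a=8 t_c=0 v_peak=80 T=16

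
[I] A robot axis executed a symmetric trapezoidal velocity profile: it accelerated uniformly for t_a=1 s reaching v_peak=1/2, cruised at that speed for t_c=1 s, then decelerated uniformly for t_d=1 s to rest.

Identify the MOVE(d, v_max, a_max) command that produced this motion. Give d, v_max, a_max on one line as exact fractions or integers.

d=1 v_max=1/2 a_max=1/2

a_max = (1/2)/1 = 1/2
d_a = ½·1/2·1 = 1/4; d_c = 1/2·1 = 1/2
d = 2·1/4 + 1/2 = 1
t_c = 1 > 0 → v_max = v_peak = 1/2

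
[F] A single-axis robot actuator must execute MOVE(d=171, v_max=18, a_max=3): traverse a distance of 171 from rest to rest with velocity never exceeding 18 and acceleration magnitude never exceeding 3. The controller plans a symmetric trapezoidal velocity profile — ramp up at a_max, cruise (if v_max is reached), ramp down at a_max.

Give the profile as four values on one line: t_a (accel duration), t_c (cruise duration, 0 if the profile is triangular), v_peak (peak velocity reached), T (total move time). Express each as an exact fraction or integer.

v_max²/a_max = 18²/3 = 108
171 ≥ 108 so v_max reached
t_a = 18/3 = 6; v_peak = 18
d_cruise = 171 − 108 = 63; t_c = 63/18 = 7/2
T = 2·6 + 7/2 = 31/2

t_a=6 t_c=7/2 v_peak=18 T=31/2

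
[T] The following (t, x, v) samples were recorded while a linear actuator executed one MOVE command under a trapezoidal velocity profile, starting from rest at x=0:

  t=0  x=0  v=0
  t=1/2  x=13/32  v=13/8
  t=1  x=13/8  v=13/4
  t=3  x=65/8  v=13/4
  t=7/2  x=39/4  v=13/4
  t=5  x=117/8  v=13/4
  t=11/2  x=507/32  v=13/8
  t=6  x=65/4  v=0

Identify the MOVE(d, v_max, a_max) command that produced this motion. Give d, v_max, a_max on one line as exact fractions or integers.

final state: t=6, x=65/4, v=0 → d = 65/4
a_max = (13/8−0)/(1/2−0) = 13/4
max v = 13/4 over t∈[1,5] → v_max = 13/4
check: 13/4·(1+4) = 65/4 ✓

d=65/4 v_max=13/4 a_max=13/4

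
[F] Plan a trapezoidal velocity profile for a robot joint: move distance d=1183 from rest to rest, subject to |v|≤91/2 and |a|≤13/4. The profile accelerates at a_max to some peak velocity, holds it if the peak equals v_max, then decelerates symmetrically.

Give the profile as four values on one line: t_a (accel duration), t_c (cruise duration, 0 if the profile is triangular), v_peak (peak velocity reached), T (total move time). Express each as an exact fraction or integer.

vₘ²/aₘ = (91/2)²/(13/4) = 637
1183 ≥ 637 so v_max reached
t_a = (91/2)/(13/4) = 14; v_peak = 91/2
d_cruise = 1183 − 637 = 546; t_c = 546/(91/2) = 12
T = 2·14 + 12 = 40

t_a=14 t_c=12 v_peak=91/2 T=40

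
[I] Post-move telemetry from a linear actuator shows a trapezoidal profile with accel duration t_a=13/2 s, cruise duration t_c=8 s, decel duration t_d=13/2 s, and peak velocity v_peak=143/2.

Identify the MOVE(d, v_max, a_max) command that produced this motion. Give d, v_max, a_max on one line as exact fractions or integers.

a_max = (143/2)/(13/2) = 11
d_a = ½·143/2·13/2 = 1859/8; d_c = 143/2·8 = 572
d = 2·1859/8 + 572 = 4147/4
t_c = 8 > 0 ⇒ limit active, v_max = 143/2

d=4147/4 v_max=143/2 a_max=11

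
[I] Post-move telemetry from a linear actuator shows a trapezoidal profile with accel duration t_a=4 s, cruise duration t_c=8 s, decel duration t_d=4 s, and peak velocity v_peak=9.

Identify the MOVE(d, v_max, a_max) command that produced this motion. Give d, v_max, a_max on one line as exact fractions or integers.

d=108 v_max=9 a_max=9/4

a_max = 9/4
d_a = ½·9·4 = 18; d_c = 9·8 = 72
d = 2·18 + 72 = 108
t_c = 8 > 0 → v_max = v_peak = 9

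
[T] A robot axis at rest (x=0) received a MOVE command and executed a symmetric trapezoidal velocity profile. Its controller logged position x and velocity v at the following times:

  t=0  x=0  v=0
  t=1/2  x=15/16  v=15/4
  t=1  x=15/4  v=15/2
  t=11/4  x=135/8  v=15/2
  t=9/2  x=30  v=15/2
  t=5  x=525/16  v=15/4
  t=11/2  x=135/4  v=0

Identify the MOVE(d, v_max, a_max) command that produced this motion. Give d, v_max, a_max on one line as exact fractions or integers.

final state: t=11/2, x=135/4, v=0 → d = 135/4
a_max = (15/4−0)/(1/2−0) = 15/2
max v = 15/2 over t∈[1,9/2] → v_max = 15/2
check: 15/2·(1+7/2) = 135/4 ✓

d=135/4 v_max=15/2 a_max=15/2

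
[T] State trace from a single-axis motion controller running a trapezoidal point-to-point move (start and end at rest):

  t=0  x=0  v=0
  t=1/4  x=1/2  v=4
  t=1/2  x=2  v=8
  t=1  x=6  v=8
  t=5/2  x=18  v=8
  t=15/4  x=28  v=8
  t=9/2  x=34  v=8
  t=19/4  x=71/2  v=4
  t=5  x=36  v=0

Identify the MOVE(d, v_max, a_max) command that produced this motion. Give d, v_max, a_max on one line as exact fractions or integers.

final state: t=5, x=36, v=0 → d = 36
a_max = (4−0)/(1/4−0) = 16
max v = 8 over t∈[1/2,9/2] → v_max = 8
check: 8·(1/2+4) = 36 ✓

d=36 v_max=8 a_max=16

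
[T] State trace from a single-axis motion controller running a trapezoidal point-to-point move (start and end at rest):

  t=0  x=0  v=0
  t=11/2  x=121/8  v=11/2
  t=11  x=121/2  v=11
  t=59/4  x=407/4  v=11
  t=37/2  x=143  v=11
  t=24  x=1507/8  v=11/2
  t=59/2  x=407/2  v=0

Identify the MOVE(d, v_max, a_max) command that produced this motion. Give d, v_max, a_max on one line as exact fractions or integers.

final state: t=59/2, x=407/2, v=0 → d = 407/2
a_max = (11/2−0)/(11/2−0) = 1
max v = 11 over t∈[11,37/2] → v_max = 11
check: 11·(11+15/2) = 407/2 ✓

d=407/2 v_max=11 a_max=1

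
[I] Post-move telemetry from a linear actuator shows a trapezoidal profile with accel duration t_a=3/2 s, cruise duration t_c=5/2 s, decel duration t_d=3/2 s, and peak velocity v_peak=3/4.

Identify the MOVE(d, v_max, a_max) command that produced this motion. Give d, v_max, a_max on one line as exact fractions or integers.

a_max = (3/4)/(3/2) = 1/2
d_a = ½·3/4·3/2 = 9/16; d_c = 3/4·5/2 = 15/8
d = 2·9/16 + 15/8 = 3
t_c = 5/2 > 0 ⇒ limit active, v_max = 3/4

d=3 v_max=3/4 a_max=1/2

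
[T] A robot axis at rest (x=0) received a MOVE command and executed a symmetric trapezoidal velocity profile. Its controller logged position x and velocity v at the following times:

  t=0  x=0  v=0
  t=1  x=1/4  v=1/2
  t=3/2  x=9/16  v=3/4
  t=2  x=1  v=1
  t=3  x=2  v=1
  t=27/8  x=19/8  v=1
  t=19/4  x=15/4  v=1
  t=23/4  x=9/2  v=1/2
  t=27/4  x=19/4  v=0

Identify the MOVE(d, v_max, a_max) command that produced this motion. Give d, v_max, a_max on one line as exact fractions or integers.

final state: t=27/4, x=19/4, v=0 → d = 19/4
a_max = (1/2−0)/(1−0) = 1/2
max v = 1 over t∈[2,19/4] → v_max = 1
check: 1·(2+11/4) = 19/4 ✓

d=19/4 v_max=1 a_max=1/2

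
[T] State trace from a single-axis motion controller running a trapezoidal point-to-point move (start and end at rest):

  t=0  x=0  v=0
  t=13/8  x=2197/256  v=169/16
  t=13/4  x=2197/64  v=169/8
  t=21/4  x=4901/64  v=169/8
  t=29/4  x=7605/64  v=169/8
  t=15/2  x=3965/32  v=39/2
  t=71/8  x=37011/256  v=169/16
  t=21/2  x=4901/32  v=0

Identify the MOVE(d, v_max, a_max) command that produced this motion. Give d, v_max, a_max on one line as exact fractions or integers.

d=4901/32 v_max=169/8 a_max=13/2

final state: t=21/2, x=4901/32, v=0 → d = 4901/32
a_max = (169/16−0)/(13/8−0) = 13/2
max v = 169/8 over t∈[13/4,29/4] → v_max = 169/8
check: 169/8·(13/4+4) = 4901/32 ✓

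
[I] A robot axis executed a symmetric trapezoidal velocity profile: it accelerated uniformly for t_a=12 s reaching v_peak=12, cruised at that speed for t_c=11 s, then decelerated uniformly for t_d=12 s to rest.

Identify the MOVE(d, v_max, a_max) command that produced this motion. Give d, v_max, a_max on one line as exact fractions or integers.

d=276 v_max=12 a_max=1

a_max = 12/12 = 1
d_a = ½·12·12 = 72; d_c = 12·11 = 132
d = 2·72 + 132 = 276
t_c = 11 > 0 → v_max = v_peak = 12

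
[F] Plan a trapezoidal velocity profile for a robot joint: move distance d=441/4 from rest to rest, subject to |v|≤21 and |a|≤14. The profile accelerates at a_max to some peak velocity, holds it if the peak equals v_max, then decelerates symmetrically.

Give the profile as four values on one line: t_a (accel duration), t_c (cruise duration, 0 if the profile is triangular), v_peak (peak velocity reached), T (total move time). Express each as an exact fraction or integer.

t_a=3/2 t_c=15/4 v_peak=21 T=27/4

vₘ²/aₘ = 21²/14 = 63/2
441/4 ≥ 63/2 → trapezoidal
t_a = 21/14 = 3/2; v_peak = 21
d_cruise = 441/4 − 63/2 = 315/4; t_c = (315/4)/21 = 15/4
T = 2·3/2 + 15/4 = 27/4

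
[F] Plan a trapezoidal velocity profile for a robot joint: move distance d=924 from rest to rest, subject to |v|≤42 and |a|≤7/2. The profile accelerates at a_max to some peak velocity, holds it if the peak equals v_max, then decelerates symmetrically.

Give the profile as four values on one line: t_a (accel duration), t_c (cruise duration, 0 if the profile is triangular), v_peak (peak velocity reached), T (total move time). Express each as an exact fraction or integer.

vₘ²/aₘ = 42²/(7/2) = 504
924 ≥ 504 ⇒ cruise phase
t_a = 42/(7/2) = 12; v_peak = 42
d_cruise = 924 − 504 = 420; t_c = 420/42 = 10
T = 2·12 + 10 = 34

t_a=12 t_c=10 v_peak=42 T=34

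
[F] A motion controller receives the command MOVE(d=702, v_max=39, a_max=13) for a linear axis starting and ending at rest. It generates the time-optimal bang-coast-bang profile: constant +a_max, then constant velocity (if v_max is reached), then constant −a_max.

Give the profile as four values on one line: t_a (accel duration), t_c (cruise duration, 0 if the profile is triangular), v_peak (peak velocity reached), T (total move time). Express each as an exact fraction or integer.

t_a=3 t_c=15 v_peak=39 T=21

(v_max)²/a_max = 39²/13 = 117
702 ≥ 117 ⇒ cruise phase
t_a = 39/13 = 3; v_peak = 39
d_cruise = 702 − 117 = 585; t_c = 585/39 = 15
T = 2·3 + 15 = 21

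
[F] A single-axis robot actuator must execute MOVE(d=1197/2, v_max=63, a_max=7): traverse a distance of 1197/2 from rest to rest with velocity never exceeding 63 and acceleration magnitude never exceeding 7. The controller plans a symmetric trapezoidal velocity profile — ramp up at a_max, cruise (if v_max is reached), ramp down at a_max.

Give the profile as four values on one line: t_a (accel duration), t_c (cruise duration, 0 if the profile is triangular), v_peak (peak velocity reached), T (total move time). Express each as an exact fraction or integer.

t_a=9 t_c=1/2 v_peak=63 T=37/2

(v_max)²/a_max = 63²/7 = 567
1197/2 ≥ 567 ⇒ cruise phase
t_a = 63/7 = 9; v_peak = 63
d_cruise = 1197/2 − 567 = 63/2; t_c = (63/2)/63 = 1/2
T = 2·9 + 1/2 = 37/2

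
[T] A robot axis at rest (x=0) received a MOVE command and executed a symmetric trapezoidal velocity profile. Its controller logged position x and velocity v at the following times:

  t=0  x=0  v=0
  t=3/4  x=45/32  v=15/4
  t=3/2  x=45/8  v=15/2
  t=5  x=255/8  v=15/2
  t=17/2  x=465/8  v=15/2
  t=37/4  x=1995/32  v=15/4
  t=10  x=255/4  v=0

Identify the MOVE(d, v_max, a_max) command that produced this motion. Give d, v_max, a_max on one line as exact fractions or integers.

d=255/4 v_max=15/2 a_max=5

final state: t=10, x=255/4, v=0 → d = 255/4
a_max = (15/4−0)/(3/4−0) = 5
max v = 15/2 over t∈[3/2,17/2] → v_max = 15/2
check: 15/2·(3/2+7) = 255/4 ✓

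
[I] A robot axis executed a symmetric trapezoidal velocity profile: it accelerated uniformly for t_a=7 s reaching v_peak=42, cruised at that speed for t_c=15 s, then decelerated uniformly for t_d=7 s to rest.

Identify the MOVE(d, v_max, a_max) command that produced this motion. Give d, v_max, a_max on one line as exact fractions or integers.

a_max = 42/7 = 6
d_a = ½·42·7 = 147; d_c = 42·15 = 630
d = 2·147 + 630 = 924
t_c = 15 > 0 so v_max = 42

d=924 v_max=42 a_max=6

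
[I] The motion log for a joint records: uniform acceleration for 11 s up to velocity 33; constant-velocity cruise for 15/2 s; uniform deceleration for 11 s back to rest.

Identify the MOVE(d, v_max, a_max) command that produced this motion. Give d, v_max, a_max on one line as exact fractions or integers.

a_max = 33/11 = 3
d_a = ½·33·11 = 363/2; d_c = 33·15/2 = 495/2
d = 2·363/2 + 495/2 = 1221/2
t_c = 15/2 > 0 so v_max = 33

d=1221/2 v_max=33 a_max=3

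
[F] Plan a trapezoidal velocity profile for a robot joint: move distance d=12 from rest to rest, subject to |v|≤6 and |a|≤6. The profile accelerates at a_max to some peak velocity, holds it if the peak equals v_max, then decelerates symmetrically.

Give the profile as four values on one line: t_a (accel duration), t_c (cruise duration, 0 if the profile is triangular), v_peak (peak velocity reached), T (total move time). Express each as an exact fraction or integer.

v_max²/a_max = 6²/6 = 6
12 ≥ 6 → trapezoidal
t_a = 6/6 = 1; v_peak = 6
d_cruise = 12 − 6 = 6; t_c = 6/6 = 1
T = 2·1 + 1 = 3

t_a=1 t_c=1 v_peak=6 T=3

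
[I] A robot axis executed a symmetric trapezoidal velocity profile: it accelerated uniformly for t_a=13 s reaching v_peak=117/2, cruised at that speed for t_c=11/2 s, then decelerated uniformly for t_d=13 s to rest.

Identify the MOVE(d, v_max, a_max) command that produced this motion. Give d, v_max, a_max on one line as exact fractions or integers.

d=4329/4 v_max=117/2 a_max=9/2

a_max = (117/2)/13 = 9/2
d_a = ½·117/2·13 = 1521/4; d_c = 117/2·11/2 = 1287/4
d = 2·1521/4 + 1287/4 = 4329/4
t_c = 11/2 > 0 → v_max = v_peak = 117/2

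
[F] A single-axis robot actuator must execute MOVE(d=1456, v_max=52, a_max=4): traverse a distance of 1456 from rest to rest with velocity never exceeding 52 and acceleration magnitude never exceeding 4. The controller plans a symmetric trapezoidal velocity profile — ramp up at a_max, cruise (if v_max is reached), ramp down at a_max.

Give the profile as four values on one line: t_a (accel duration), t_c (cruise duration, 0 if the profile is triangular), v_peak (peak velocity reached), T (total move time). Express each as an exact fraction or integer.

t_a=13 t_c=15 v_peak=52 T=41

vₘ²/aₘ = 52²/4 = 676
1456 ≥ 676 → trapezoidal
t_a = 52/4 = 13; v_peak = 52
d_cruise = 1456 − 676 = 780; t_c = 780/52 = 15
T = 2·13 + 15 = 41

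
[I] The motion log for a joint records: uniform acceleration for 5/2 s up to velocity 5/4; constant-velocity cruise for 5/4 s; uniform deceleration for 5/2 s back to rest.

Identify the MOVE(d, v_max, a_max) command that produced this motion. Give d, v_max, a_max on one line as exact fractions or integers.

d=75/16 v_max=5/4 a_max=1/2

a_max = (5/4)/(5/2) = 1/2
d_a = ½·5/4·5/2 = 25/16; d_c = 5/4·5/4 = 25/16
d = 2·25/16 + 25/16 = 75/16
t_c = 5/4 > 0 so v_max = 5/4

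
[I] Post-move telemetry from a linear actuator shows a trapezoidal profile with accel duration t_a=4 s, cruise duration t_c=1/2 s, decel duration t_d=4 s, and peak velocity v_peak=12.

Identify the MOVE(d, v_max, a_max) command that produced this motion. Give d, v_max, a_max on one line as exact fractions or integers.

d=54 v_max=12 a_max=3

a_max = 12/4 = 3
d_a = ½·12·4 = 24; d_c = 12·1/2 = 6
d = 2·24 + 6 = 54
t_c = 1/2 > 0 ⇒ limit active, v_max = 12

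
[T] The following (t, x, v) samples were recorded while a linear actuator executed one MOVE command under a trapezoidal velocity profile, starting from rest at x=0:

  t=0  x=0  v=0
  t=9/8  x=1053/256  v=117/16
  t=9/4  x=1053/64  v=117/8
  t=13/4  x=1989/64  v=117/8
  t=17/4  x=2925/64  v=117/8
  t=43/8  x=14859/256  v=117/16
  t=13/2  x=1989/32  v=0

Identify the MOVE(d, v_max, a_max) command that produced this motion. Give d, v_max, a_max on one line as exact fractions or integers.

final state: t=13/2, x=1989/32, v=0 → d = 1989/32
a_max = (117/16−0)/(9/8−0) = 13/2
max v = 117/8 over t∈[9/4,17/4] → v_max = 117/8
check: 117/8·(9/4+2) = 1989/32 ✓

d=1989/32 v_max=117/8 a_max=13/2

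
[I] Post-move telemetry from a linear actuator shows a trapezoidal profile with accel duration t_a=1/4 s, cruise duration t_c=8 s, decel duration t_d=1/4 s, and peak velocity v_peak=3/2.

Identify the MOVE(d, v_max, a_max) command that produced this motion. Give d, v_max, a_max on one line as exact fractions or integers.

a_max = (3/2)/(1/4) = 6
d_a = ½·3/2·1/4 = 3/16; d_c = 3/2·8 = 12
d = 2·3/16 + 12 = 99/8
t_c = 8 > 0 so v_max = 3/2

d=99/8 v_max=3/2 a_max=6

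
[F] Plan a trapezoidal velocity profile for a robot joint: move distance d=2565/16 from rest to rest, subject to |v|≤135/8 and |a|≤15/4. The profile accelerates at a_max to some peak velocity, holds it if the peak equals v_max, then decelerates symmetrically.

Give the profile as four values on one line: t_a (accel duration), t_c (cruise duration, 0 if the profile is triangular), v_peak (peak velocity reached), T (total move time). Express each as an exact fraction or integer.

t_a=9/2 t_c=5 v_peak=135/8 T=14

vₘ²/aₘ = (135/8)²/(15/4) = 1215/16
2565/16 ≥ 1215/16 ⇒ cruise phase
t_a = (135/8)/(15/4) = 9/2; v_peak = 135/8
d_cruise = 2565/16 − 1215/16 = 675/8; t_c = (675/8)/(135/8) = 5
T = 2·9/2 + 5 = 14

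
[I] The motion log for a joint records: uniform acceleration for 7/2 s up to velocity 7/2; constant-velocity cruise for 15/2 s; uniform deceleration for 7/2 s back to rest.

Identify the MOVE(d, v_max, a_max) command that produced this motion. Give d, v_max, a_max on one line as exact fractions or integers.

a_max = (7/2)/(7/2) = 1
d_a = ½·7/2·7/2 = 49/8; d_c = 7/2·15/2 = 105/4
d = 2·49/8 + 105/4 = 77/2
t_c = 15/2 > 0 so v_max = 7/2

d=77/2 v_max=7/2 a_max=1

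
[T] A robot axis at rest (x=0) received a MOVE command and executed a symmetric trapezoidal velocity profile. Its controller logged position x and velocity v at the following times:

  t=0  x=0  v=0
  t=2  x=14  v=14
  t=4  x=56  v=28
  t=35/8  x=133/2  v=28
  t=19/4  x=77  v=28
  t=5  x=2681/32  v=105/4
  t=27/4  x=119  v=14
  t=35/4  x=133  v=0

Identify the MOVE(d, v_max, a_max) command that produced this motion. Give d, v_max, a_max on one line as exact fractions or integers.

final state: t=35/4, x=133, v=0 → d = 133
a_max = (14−0)/(2−0) = 7
max v = 28 over t∈[4,19/4] → v_max = 28
check: 28·(4+3/4) = 133 ✓

d=133 v_max=28 a_max=7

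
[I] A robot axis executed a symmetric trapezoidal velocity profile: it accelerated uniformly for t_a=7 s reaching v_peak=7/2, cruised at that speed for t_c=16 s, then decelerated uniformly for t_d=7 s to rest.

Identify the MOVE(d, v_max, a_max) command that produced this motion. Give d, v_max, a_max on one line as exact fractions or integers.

d=161/2 v_max=7/2 a_max=1/2

a_max = (7/2)/7 = 1/2
d_a = ½·7/2·7 = 49/4; d_c = 7/2·16 = 56
d = 2·49/4 + 56 = 161/2
t_c = 16 > 0 → v_max = v_peak = 7/2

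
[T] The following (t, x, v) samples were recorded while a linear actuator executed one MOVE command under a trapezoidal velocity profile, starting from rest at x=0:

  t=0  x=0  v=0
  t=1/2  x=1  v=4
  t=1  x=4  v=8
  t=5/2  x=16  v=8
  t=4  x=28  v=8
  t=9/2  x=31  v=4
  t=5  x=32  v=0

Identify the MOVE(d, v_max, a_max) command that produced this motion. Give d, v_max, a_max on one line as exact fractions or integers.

final state: t=5, x=32, v=0 → d = 32
a_max = (4−0)/(1/2−0) = 8
max v = 8 over t∈[1,4] → v_max = 8
check: 8·(1+3) = 32 ✓

d=32 v_max=8 a_max=8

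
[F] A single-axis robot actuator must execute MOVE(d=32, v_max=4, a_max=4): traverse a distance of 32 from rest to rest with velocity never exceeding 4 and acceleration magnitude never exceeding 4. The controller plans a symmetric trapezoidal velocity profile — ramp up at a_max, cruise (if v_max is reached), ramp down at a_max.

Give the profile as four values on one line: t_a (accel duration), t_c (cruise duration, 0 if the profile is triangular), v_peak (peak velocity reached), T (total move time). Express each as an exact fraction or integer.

t_a=1 t_c=7 v_peak=4 T=9

v_max²/a_max = 4²/4 = 4
32 ≥ 4 so v_max reached
t_a = 4/4 = 1; v_peak = 4
d_cruise = 32 − 4 = 28; t_c = 28/4 = 7
T = 2·1 + 7 = 9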